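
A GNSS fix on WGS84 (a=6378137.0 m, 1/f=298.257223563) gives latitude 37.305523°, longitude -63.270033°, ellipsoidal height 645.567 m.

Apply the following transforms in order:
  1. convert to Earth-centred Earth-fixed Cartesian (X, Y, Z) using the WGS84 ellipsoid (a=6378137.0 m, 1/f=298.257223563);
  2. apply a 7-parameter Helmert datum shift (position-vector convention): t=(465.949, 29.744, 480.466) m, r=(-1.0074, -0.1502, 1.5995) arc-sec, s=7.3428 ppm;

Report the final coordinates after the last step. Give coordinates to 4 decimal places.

start: φ=37.305523°, λ=-63.270033°, h=645.567 m
→ ECEF (a=6378137.000, f=1/298.257223563): X=2284926.7613, Y=-4537157.8511, Z=3844809.2939
→ Helmert 7p (PV): X=2285441.8724, Y=-4537124.9255, Z=3845341.8151

X=2285441.8724 m, Y=-4537124.9255 m, Z=3845341.8151 m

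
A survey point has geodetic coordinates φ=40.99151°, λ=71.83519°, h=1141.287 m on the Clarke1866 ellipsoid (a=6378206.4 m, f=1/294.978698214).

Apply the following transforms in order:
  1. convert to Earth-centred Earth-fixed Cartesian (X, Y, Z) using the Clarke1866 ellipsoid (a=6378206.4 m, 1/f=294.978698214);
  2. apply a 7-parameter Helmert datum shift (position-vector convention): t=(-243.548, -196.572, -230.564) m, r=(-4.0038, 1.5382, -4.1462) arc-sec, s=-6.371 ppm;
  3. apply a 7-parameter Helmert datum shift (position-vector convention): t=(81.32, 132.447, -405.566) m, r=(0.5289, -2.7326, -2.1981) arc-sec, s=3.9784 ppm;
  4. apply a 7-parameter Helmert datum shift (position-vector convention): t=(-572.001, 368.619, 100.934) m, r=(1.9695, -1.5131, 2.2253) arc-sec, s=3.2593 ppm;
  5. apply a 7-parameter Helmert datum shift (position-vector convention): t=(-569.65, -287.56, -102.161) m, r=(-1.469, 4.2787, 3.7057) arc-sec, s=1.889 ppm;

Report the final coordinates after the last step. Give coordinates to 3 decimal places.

X=1502068.981 m, Y=4581966.635 m, Z=4161557.563 m

start: φ=40.991510°, λ=71.835190°, h=1141.287 m
→ ECEF (a=6378206.400, f=1/294.978698214): X=1503327.8420, Y=4581880.0749, Z=4162260.9684
→ Helmert 7p (PV): X=1503197.8572, Y=4581704.8860, Z=4161903.7376
→ Helmert 7p (PV): X=1503278.8463, Y=4581828.8698, Z=4161546.3921
→ Helmert 7p (PV): X=1502631.7854, Y=4582188.9043, Z=4161715.6668
→ Helmert 7p (PV): X=1502068.9809, Y=4581966.6355, Z=4161557.5630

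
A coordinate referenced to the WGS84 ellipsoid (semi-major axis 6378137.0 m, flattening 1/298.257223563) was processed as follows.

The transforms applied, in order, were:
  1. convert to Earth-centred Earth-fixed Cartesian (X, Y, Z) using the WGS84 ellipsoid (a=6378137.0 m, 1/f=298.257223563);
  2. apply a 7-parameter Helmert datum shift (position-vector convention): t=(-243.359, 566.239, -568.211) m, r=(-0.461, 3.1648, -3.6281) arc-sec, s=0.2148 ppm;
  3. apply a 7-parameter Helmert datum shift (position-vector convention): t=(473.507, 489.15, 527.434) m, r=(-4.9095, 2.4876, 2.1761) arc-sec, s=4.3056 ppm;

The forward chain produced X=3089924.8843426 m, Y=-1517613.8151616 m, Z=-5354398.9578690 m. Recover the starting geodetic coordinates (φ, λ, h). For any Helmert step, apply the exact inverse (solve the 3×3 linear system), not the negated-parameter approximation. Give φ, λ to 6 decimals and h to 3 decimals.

φ=-57.433716°, λ=-26.171812°, h=2653.283 m

start: X=3089924.8843, Y=-1517613.8152, Z=-5354398.9579 m
→ Helmert⁻¹: X=3089486.6418, Y=-1518001.5660, Z=-5354902.2073
→ Helmert⁻¹: X=3089838.1998, Y=-1518501.1633, Z=-5354288.8314
→ geod (Bowring, a=6378137.000): φ=-57.43371600°, λ=-26.17181200°, h=2653.2830 m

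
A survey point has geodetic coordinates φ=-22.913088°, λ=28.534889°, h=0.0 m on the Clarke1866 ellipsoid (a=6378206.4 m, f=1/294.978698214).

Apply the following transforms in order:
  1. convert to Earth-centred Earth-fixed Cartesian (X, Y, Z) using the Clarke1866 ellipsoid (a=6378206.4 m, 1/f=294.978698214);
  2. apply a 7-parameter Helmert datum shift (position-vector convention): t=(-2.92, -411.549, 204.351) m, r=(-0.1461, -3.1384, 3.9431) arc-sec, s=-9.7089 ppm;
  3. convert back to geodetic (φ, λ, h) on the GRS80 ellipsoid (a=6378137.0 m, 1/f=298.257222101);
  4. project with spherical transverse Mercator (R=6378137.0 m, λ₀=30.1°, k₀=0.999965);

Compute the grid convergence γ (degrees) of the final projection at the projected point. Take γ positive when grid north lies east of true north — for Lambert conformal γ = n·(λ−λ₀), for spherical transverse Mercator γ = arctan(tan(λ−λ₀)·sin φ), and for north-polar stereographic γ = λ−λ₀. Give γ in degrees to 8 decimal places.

0.61041228

start: φ=-22.913088°, λ=28.534889°, h=0.000 m
→ ECEF (a=6378206.400, f=1/294.978698214): X=5163942.7665, Y=2807864.9660, Z=-2467712.8998
→ Helmert 7p (PV): X=5163873.5806, Y=2807523.1243, Z=-2467408.0082
→ geod (Bowring, a=6378137.000): φ=-22.90980246°, λ=28.53228370°, h=-291.6457 m
→ into tm (λ₀=30.1°): φ=-22.90980246°, λ−λ₀=-1.56771630°
convergence γ = 0.61041228°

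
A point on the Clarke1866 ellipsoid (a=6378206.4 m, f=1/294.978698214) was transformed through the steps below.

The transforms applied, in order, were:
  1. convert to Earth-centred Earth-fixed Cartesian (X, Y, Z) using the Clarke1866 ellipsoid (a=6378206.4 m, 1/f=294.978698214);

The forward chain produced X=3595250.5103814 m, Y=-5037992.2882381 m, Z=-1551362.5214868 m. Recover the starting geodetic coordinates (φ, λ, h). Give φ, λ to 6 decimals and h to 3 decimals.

φ=-14.163450°, λ=-54.487297°, h=3823.812 m

start: X=3595250.5104, Y=-5037992.2882, Z=-1551362.5215 m
→ geod (Bowring, a=6378206.400): φ=-14.16345000°, λ=-54.48729700°, h=3823.8120 m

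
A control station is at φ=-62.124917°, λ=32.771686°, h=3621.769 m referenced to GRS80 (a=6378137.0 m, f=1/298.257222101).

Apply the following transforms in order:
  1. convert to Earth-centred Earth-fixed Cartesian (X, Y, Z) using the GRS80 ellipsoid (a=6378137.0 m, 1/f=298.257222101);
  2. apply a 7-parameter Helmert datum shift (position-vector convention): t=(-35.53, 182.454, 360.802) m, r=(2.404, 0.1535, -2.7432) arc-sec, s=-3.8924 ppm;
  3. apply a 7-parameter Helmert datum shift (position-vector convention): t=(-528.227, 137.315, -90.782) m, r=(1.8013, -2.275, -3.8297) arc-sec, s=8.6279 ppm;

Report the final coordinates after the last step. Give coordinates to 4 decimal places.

start: φ=-62.124917°, λ=32.771686°, h=3621.769 m
→ ECEF (a=6378137.000, f=1/298.257222101): X=2515433.2882, Y=1619327.3635, Z=-5618239.1402
→ Helmert 7p (PV): X=2515405.3221, Y=1619535.5406, Z=-5617839.4686
→ Helmert 7p (PV): X=2514990.8304, Y=1619689.1859, Z=-5617936.8334

X=2514990.8304 m, Y=1619689.1859 m, Z=-5617936.8334 m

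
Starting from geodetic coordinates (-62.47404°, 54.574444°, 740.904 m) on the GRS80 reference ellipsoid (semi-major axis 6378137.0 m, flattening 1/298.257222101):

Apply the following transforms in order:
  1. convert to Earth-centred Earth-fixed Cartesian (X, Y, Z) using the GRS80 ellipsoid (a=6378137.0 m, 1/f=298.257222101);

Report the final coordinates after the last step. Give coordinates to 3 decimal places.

start: φ=-62.474040°, λ=54.574444°, h=740.904 m
→ ECEF (a=6378137.000, f=1/298.257222101): X=1713308.6828, Y=2408583.6143, Z=-5633781.8894

X=1713308.683 m, Y=2408583.614 m, Z=-5633781.889 m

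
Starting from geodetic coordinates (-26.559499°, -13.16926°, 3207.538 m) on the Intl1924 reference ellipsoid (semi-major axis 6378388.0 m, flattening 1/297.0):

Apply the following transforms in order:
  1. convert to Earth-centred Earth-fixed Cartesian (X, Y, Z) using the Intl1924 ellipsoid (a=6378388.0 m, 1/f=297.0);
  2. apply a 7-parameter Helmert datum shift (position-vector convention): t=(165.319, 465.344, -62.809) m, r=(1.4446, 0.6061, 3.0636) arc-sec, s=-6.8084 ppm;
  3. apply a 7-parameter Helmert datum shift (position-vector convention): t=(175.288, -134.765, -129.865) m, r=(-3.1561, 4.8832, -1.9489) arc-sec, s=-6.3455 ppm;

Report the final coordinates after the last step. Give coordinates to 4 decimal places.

X=5561967.9954 m, Y=-1300999.1958 m, Z=-2836408.6062 m

start: φ=-26.559499°, λ=-13.169260°, h=3207.538 m
→ ECEF (a=6378388.000, f=1/297.0): X=5561768.9884, Y=-1301353.4107, Z=-2836116.0108
→ Helmert 7p (PV): X=5561907.4355, Y=-1300776.7366, Z=-2836184.9674
→ Helmert 7p (PV): X=5561967.9954, Y=-1300999.1958, Z=-2836408.6062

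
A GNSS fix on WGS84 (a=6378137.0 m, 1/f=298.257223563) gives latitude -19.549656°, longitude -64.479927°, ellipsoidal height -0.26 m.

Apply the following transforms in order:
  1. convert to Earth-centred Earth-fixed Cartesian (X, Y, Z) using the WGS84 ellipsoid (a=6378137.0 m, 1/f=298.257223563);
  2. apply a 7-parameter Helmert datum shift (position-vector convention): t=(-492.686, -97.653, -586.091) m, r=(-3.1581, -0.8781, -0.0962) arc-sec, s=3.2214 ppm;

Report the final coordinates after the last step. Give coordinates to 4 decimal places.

start: φ=-19.549656°, λ=-64.479927°, h=-0.260 m
→ ECEF (a=6378137.000, f=1/298.257223563): X=2590436.4244, Y=-5426069.9066, Z=-2120782.9688
→ Helmert 7p (PV): X=2589958.5811, Y=-5426218.7185, Z=-2121281.7855

X=2589958.5811 m, Y=-5426218.7185 m, Z=-2121281.7855 m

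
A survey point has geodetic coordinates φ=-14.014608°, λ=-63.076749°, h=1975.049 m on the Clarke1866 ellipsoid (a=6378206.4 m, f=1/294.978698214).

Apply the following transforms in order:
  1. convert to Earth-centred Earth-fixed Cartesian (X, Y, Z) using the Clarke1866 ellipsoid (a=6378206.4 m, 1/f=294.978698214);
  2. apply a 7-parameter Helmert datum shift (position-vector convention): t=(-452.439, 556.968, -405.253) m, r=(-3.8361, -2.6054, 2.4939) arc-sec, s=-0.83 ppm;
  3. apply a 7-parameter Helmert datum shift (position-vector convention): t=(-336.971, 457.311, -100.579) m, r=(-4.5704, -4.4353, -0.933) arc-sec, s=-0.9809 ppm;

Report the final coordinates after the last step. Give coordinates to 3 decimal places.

X=2802788.597 m, Y=-5519442.183 m, Z=-1535115.963 m

start: φ=-14.014608°, λ=-63.076749°, h=1975.049 m
→ ECEF (a=6378206.400, f=1/294.978698214): X=2803488.9063, Y=-5520425.1124, Z=-1534933.5749
→ Helmert 7p (PV): X=2803120.2748, Y=-5519858.2127, Z=-1535199.4737
→ Helmert 7p (PV): X=2802788.5975, Y=-5519442.1834, Z=-1535115.9631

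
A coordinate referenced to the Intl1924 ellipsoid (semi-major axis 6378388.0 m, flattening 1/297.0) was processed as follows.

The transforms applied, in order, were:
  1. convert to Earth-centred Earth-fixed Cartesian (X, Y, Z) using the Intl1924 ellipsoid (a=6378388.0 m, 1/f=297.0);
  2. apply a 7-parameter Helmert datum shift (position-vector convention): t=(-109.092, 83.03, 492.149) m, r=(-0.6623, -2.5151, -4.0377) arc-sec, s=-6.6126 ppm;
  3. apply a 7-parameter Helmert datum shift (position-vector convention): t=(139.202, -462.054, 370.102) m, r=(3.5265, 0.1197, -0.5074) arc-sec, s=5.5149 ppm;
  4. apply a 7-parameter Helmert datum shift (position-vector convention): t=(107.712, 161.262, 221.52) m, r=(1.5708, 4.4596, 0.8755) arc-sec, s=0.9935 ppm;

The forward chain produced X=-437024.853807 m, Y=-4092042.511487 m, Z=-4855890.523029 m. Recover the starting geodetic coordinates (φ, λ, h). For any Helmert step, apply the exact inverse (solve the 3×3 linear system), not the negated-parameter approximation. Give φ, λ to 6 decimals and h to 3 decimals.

φ=-49.916134°, λ=-96.096392°, h=13.469 m

start: X=-437024.8538, Y=-4092042.5115, Z=-4855890.5230 m
→ Helmert⁻¹: X=-437044.5090, Y=-4092234.8341, Z=-4856085.5035
→ Helmert⁻¹: X=-437168.4160, Y=-4091834.3189, Z=-4856359.1186
→ Helmert⁻¹: X=-437041.3359, Y=-4091937.3674, Z=-4856891.1940
→ geod (Bowring, a=6378388.000): φ=-49.91613400°, λ=-96.09639200°, h=13.4690 m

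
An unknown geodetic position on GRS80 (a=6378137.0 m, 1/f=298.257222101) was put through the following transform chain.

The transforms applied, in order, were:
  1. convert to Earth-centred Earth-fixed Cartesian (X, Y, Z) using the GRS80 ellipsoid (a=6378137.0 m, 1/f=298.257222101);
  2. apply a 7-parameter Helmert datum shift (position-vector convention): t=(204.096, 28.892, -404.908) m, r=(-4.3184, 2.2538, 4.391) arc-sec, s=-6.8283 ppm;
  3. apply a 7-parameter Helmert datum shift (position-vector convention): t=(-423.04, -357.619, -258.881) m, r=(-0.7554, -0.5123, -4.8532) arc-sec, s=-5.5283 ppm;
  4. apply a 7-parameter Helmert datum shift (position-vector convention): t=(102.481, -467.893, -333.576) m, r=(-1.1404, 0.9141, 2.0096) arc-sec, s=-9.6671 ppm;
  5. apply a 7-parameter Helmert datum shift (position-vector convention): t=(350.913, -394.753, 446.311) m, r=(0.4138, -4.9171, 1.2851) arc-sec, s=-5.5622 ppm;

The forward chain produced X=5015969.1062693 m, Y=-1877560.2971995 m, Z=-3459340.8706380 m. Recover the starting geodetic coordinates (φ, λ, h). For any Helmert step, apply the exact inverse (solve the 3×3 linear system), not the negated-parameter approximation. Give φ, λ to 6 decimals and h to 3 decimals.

start: X=5015969.1063, Y=-1877560.2972, Z=-3459340.8706 m
→ Helmert⁻¹: X=5015551.9153, Y=-1877214.1752, Z=-3459922.2244
→ Helmert⁻¹: X=5015494.9663, Y=-1876794.1625, Z=-3459610.2423
→ Helmert⁻¹: X=5015981.2916, Y=-1876316.2269, Z=-3459389.8155
→ Helmert⁻¹: X=5015809.2956, Y=-1876392.2905, Z=-3458993.0048
→ geod (Bowring, a=6378137.000): φ=-33.03402100°, λ=-20.51060300°, h=3431.4200 m

φ=-33.034021°, λ=-20.510603°, h=3431.420 m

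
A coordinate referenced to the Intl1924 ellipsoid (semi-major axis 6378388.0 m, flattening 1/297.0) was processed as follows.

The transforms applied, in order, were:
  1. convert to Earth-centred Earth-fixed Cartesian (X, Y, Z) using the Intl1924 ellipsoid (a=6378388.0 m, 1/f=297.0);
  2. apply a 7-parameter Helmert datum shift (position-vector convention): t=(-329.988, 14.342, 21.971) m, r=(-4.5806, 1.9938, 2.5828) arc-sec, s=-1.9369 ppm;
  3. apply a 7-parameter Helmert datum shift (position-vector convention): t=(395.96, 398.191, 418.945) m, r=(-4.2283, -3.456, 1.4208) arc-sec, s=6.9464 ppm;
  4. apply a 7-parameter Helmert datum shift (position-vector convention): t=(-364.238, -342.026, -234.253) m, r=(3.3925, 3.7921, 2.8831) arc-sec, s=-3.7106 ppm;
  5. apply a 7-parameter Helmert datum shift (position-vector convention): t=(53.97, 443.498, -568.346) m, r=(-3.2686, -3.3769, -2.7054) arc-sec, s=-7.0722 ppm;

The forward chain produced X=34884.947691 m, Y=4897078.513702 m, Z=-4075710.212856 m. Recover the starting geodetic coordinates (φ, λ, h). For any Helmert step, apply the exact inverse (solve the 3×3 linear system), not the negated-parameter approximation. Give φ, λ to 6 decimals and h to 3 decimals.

start: X=34884.9477, Y=4897078.5137, Z=-4075710.2129 m
→ Helmert⁻¹: X=34700.2816, Y=4896734.6775, Z=-4075093.6587
→ Helmert⁻¹: X=35208.0152, Y=4897027.3605, Z=-4074954.4215
→ Helmert⁻¹: X=34777.2615, Y=4896678.4563, Z=-4075245.2614
→ Helmert⁻¹: X=35208.0250, Y=4896763.6565, Z=-4075166.0412
→ geod (Bowring, a=6378388.000): φ=-39.95715300°, λ=89.58804700°, h=1180.1760 m

φ=-39.957153°, λ=89.588047°, h=1180.176 m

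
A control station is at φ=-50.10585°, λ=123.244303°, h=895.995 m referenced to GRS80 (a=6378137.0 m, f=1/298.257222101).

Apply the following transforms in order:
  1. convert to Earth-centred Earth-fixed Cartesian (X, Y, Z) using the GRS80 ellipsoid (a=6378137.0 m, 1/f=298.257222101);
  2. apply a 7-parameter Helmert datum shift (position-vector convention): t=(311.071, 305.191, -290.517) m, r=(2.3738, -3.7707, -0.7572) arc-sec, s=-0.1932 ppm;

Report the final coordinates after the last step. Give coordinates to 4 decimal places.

X=-2246926.1403 m, Y=3428874.3064 m, Z=-4871327.3305 m

start: φ=-50.105850°, λ=123.244303°, h=895.995 m
→ ECEF (a=6378137.000, f=1/298.257222101): X=-2247339.2783, Y=3428505.4695, Z=-4871036.1282
→ Helmert 7p (PV): X=-2246926.1403, Y=3428874.3064, Z=-4871327.3305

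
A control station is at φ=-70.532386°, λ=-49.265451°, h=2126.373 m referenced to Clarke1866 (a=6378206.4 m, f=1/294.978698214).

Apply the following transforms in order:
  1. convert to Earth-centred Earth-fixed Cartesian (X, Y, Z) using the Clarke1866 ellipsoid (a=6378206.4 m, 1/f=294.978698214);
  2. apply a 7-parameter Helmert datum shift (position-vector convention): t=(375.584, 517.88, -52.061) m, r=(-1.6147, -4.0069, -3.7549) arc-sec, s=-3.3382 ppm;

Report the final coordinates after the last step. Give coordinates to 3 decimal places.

start: φ=-70.532386°, λ=-49.265451°, h=2126.373 m
→ ECEF (a=6378206.400, f=1/294.978698214): X=1391785.1866, Y=-1616127.3413, Z=-5992915.9365
→ Helmert 7p (PV): X=1392243.1223, Y=-1615676.3168, Z=-5992908.3038

X=1392243.122 m, Y=-1615676.317 m, Z=-5992908.304 m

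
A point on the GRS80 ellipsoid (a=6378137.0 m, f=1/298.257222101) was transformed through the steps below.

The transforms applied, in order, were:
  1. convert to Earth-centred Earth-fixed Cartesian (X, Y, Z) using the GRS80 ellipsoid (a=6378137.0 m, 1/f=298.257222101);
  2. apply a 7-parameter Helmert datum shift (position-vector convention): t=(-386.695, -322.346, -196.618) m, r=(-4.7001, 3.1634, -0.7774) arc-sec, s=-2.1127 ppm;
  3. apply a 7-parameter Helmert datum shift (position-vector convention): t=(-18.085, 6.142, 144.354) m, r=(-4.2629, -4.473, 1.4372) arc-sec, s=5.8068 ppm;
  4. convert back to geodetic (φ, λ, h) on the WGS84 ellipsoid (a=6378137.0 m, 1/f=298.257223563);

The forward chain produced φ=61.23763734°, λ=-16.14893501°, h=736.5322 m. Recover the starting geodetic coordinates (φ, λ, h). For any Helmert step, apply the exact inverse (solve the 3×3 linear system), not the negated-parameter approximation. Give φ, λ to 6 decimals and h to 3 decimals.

start: φ=61.237637°, λ=-16.148935°, h=736.532 m
→ ECEF (a=6378137.000, f=1/298.257223563): X=2955873.7375, Y=-855904.6545, Z=5568778.0519
→ Helmert⁻¹: X=2955989.4510, Y=-856041.5082, Z=5568519.5675
→ Helmert⁻¹: X=2956300.2118, Y=-855836.7217, Z=5568753.7884
→ geod (Bowring, a=6378137.000): φ=61.23445900°, λ=-16.14551200°, h=903.2960 m

φ=61.234459°, λ=-16.145512°, h=903.296 m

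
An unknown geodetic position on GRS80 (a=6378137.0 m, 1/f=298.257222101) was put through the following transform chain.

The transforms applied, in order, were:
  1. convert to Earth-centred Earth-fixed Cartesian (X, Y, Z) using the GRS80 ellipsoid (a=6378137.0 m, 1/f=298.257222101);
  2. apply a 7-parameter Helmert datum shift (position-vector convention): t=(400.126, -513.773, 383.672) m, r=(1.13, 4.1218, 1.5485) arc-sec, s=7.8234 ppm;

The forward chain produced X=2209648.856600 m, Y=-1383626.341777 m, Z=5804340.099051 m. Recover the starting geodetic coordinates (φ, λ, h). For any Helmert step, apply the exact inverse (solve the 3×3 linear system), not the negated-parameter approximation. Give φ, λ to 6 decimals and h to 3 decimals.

start: X=2209648.8566, Y=-1383626.3418, Z=5804340.0991 m
→ Helmert⁻¹: X=2209105.0827, Y=-1383086.5363, Z=5803962.7425
→ geod (Bowring, a=6378137.000): φ=65.96030700°, λ=-32.05004600°, h=1989.3750 m

φ=65.960307°, λ=-32.050046°, h=1989.375 m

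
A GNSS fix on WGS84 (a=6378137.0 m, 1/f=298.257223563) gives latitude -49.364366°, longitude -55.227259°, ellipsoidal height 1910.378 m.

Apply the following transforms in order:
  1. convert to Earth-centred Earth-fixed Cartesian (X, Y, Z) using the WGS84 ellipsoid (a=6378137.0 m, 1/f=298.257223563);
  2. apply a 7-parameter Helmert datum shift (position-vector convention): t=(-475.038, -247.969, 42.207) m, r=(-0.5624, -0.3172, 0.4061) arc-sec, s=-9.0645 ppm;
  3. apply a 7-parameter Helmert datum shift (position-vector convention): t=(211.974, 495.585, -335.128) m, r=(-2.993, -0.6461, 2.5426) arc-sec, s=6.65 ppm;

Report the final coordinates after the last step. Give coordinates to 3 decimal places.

X=2374063.475 m, Y=-3419377.343 m, Z=-4818707.340 m

start: φ=-49.364366°, λ=-55.227259°, h=1910.378 m
→ ECEF (a=6378137.000, f=1/298.257223563): X=2374260.8837, Y=-3419584.0946, Z=-4818496.0883
→ Helmert 7p (PV): X=2373778.4667, Y=-3419809.5303, Z=-4818397.2292
→ Helmert 7p (PV): X=2374063.4753, Y=-3419377.3432, Z=-4818707.3405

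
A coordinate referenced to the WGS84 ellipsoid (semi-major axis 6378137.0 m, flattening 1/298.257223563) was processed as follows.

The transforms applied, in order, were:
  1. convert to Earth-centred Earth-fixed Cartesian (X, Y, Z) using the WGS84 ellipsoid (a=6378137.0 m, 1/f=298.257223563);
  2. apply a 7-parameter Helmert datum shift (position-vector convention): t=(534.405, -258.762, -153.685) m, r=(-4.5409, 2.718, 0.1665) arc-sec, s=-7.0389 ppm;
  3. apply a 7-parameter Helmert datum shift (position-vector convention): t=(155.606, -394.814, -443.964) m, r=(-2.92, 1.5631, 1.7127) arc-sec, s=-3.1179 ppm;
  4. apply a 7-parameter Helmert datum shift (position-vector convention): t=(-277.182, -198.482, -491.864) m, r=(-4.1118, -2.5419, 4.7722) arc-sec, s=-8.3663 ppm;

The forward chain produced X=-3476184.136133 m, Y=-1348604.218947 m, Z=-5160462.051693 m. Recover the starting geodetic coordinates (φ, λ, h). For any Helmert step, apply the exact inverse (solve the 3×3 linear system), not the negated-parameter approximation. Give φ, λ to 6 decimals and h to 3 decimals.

start: X=-3476184.1361, Y=-1348604.2189, Z=-5160462.0517 m
→ Helmert⁻¹: X=-3476030.8171, Y=-1348233.7335, Z=-5159997.3976
→ Helmert⁻¹: X=-3476169.3522, Y=-1347741.2155, Z=-5159614.9428
→ Helmert⁻¹: X=-3476661.3282, Y=-1347375.5444, Z=-5159573.0501
→ geod (Bowring, a=6378137.000): φ=-54.32831400°, λ=-158.81622500°, h=1765.2280 m

φ=-54.328314°, λ=-158.816225°, h=1765.228 m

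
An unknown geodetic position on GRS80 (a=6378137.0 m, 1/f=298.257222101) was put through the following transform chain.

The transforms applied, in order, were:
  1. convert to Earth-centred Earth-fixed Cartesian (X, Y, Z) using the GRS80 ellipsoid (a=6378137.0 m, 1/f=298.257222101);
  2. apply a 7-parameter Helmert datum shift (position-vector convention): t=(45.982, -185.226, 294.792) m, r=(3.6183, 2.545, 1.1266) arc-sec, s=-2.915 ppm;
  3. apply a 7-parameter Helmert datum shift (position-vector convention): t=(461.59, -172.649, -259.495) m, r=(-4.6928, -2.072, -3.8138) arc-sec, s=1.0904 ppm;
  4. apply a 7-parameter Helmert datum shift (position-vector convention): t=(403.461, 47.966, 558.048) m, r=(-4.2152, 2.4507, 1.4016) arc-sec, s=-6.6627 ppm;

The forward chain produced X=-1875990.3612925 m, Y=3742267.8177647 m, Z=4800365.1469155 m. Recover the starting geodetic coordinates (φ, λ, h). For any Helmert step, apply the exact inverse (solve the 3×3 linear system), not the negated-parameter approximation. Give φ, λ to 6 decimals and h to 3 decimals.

φ=49.093204°, λ=116.635693°, h=3346.612 m

start: X=-1875990.3613, Y=3742267.8178, Z=4800365.1469 m
→ Helmert⁻¹: X=-1876437.9248, Y=3742159.4459, Z=4799893.2585
→ Helmert⁻¹: X=-1876918.4404, Y=3742184.0983, Z=4800251.5134
→ Helmert⁻¹: X=-1877008.6761, Y=3742474.6849, Z=4799881.9033
→ geod (Bowring, a=6378137.000): φ=49.09320400°, λ=116.63569300°, h=3346.6120 m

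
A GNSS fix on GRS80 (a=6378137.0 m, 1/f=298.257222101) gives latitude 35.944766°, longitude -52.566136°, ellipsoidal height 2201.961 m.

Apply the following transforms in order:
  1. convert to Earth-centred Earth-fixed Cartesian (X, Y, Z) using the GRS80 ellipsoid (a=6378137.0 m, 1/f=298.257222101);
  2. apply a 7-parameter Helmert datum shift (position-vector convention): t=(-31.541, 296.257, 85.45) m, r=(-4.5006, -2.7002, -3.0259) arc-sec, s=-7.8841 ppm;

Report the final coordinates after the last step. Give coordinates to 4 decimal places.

start: φ=35.944766°, λ=-52.566136°, h=2201.961 m
→ ECEF (a=6378137.000, f=1/298.257222101): X=3143399.6913, Y=-4106363.8452, Z=3724524.2952
→ Helmert 7p (PV): X=3143234.3705, Y=-4106000.0598, Z=3724711.1286

X=3143234.3705 m, Y=-4106000.0598 m, Z=3724711.1286 m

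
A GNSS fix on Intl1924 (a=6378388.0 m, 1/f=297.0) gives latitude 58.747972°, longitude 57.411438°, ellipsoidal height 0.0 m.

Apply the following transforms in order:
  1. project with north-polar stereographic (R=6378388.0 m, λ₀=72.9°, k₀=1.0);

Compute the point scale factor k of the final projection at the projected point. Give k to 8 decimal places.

start: φ=58.747972°, λ=57.411438°, h=0.000 m
→ into stereo (λ₀=72.9°): φ=58.74797200°, λ−λ₀=-15.48856200°
scale k = 1.07822901

1.07822901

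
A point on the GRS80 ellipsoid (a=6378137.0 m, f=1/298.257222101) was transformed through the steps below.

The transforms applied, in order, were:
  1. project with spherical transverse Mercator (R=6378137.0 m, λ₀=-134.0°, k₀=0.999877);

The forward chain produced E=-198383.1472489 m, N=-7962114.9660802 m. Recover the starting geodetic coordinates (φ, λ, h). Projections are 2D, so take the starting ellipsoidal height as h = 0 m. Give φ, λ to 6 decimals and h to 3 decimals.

φ=-71.450893°, λ=-139.609882°, h=0.000 m

start: E=-198383.1472, N=-7962114.9661 m
→ tm⁻¹: φ=-71.45089300°, λ=-139.60988200°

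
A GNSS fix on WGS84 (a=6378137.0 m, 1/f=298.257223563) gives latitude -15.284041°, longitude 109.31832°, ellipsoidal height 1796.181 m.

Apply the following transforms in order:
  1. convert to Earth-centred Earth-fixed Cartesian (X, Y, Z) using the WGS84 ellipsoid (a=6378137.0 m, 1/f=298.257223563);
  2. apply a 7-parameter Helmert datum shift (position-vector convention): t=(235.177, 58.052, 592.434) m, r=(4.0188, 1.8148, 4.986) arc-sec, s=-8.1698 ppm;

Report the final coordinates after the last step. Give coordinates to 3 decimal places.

start: φ=-15.284041°, λ=109.318320°, h=1796.181 m
→ ECEF (a=6378137.000, f=1/298.257223563): X=-2036408.9685, Y=5809116.0648, Z=-1670911.5711
→ Helmert 7p (PV): X=-2036312.2772, Y=5809109.9874, Z=-1670174.3870

X=-2036312.277 m, Y=5809109.987 m, Z=-1670174.387 m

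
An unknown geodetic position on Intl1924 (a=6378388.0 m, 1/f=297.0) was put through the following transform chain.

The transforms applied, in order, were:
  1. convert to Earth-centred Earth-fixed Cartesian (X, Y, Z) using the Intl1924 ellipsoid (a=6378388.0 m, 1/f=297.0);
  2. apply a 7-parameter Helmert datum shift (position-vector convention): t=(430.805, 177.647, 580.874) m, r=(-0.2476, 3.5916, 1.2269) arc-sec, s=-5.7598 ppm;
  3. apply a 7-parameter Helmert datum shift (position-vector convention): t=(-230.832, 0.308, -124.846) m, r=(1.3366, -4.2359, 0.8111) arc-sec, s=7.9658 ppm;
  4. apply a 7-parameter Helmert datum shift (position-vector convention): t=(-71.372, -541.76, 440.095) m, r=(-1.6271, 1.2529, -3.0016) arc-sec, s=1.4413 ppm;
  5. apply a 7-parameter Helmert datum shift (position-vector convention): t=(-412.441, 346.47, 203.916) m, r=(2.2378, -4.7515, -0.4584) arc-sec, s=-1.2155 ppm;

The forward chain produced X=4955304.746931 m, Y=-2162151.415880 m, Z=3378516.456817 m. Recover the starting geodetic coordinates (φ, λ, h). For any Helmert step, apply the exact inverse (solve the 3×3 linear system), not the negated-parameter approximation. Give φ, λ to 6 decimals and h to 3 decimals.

start: X=4955304.7469, Y=-2162151.4159, Z=3378516.4568 m
→ Helmert⁻¹: X=4955805.8380, Y=-2162452.8498, Z=3378225.9464
→ Helmert⁻¹: X=4955881.0094, Y=-2161862.5004, Z=3377794.0325
→ Helmert⁻¹: X=4956133.2285, Y=-2161843.1885, Z=3377804.1994
→ Helmert⁻¹: X=4955659.2993, Y=-2162066.8196, Z=3377326.4731
→ geod (Bowring, a=6378388.000): φ=32.16473900°, λ=-23.57079500°, h=2567.6400 m

φ=32.164739°, λ=-23.570795°, h=2567.640 m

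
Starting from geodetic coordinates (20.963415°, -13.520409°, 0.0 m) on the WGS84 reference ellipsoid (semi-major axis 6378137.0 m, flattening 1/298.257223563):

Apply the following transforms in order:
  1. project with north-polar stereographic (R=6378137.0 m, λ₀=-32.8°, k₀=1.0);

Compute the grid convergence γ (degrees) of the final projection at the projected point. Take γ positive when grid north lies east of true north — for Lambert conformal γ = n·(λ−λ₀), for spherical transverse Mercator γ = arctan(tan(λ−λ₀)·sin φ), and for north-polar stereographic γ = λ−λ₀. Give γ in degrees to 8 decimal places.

start: φ=20.963415°, λ=-13.520409°, h=0.000 m
→ into stereo (λ₀=-32.8°): φ=20.96341500°, λ−λ₀=19.27959100°
convergence γ = 19.27959100°

19.27959100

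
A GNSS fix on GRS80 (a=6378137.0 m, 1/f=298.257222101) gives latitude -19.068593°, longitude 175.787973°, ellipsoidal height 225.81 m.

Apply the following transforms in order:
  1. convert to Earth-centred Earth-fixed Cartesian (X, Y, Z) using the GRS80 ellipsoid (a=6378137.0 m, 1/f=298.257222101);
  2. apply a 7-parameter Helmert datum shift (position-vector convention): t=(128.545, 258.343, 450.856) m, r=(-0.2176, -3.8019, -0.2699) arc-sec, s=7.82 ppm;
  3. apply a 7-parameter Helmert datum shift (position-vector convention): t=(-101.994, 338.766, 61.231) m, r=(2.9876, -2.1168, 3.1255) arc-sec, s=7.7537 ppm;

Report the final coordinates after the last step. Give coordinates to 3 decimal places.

X=-6014250.781 m, Y=443475.784 m, Z=-2070287.602 m

start: φ=-19.068593°, λ=175.787973°, h=225.810 m
→ ECEF (a=6378137.000, f=1/298.257222101): X=-6014236.9456, Y=442927.2342, Z=-2070600.8203
→ Helmert 7p (PV): X=-6014116.6865, Y=443194.7262, Z=-2070277.4797
→ Helmert 7p (PV): X=-6014250.7814, Y=443475.7836, Z=-2070287.6022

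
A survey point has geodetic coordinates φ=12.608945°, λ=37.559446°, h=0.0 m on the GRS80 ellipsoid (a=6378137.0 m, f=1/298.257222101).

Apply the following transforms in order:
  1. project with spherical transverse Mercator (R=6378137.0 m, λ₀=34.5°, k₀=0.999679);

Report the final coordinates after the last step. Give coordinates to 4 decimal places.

start: φ=12.608945°, λ=37.559446°, h=0.000 m
→ tm (R=6378137.0, λ₀=34.5°): E=332398.4356, N=1405109.4004

E=332398.4356 m, N=1405109.4004 m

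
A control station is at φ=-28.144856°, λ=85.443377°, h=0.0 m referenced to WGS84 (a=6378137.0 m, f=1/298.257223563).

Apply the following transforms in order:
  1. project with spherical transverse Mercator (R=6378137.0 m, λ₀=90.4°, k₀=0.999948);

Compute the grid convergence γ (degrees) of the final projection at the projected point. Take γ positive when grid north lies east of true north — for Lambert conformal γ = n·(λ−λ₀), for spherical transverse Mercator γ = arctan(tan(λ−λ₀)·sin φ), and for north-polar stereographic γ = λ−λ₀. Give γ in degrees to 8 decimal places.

start: φ=-28.144856°, λ=85.443377°, h=0.000 m
→ into tm (λ₀=90.4°): φ=-28.14485600°, λ−λ₀=-4.95662300°
convergence γ = 2.34259453°

2.34259453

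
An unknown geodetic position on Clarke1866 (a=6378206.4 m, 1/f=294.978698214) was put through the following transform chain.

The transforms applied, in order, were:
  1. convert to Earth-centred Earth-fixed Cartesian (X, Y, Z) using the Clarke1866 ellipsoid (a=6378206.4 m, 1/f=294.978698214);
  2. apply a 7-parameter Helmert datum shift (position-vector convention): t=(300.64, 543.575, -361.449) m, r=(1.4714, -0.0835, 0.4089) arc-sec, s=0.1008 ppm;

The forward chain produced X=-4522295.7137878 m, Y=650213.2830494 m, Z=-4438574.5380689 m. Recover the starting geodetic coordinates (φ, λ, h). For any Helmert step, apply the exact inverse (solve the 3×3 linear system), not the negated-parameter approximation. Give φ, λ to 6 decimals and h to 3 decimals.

start: X=-4522295.7138, Y=650213.2830, Z=-4438574.5381 m
→ Helmert⁻¹: X=-4522596.4067, Y=649646.9479, Z=-4438215.4452
→ geod (Bowring, a=6378206.400): φ=-44.36245600°, λ=171.82568200°, h=2065.3820 m

φ=-44.362456°, λ=171.825682°, h=2065.382 m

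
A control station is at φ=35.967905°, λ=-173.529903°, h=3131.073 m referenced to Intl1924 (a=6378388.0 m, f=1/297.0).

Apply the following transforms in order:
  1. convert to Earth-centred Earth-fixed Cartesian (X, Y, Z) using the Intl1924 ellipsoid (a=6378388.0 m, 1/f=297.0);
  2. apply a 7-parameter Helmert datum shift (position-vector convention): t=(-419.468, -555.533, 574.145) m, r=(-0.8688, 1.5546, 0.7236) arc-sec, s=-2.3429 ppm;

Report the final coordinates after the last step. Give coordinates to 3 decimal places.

X=-5138297.083 m, Y=-583232.351 m, Z=3727814.292 m

start: φ=35.967905°, λ=-173.529903°, h=3131.073 m
→ ECEF (a=6378388.000, f=1/297.0): X=-5137919.7884, Y=-582675.8580, Z=3727207.7009
→ Helmert 7p (PV): X=-5138297.0831, Y=-583232.3511, Z=3727814.2917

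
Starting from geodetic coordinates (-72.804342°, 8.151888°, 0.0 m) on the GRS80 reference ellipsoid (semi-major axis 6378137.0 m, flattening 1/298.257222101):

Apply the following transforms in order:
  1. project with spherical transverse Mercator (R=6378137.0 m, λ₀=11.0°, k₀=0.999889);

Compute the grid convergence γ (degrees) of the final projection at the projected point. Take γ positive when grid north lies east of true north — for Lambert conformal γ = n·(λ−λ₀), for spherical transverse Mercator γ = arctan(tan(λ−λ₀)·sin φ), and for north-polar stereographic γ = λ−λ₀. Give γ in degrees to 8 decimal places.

start: φ=-72.804342°, λ=8.151888°, h=0.000 m
→ into tm (λ₀=11.0°): φ=-72.80434200°, λ−λ₀=-2.84811200°
convergence γ = 2.72099938°

2.72099938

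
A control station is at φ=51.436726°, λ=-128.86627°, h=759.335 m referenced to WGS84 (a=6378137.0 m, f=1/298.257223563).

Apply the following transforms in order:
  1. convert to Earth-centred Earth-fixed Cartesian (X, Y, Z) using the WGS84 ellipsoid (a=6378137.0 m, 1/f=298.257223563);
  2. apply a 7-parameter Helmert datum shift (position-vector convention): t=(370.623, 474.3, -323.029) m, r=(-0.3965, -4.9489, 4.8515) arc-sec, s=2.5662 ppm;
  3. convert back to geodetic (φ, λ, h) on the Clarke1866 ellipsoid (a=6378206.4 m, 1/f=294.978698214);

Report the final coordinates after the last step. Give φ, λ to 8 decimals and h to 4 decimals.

start: φ=51.436726°, λ=-128.866270°, h=759.335 m
→ ECEF (a=6378137.000, f=1/298.257223563): X=-2500373.6766, Y=-3102482.5552, Z=4964570.8454
→ Helmert 7p (PV): X=-2500055.6122, Y=-3102065.4842, Z=4964206.5289
→ geod (Bowring, a=6378206.400): φ=51.44045579°, λ=-128.86647227°, h=223.4994 m

φ=51.44045579°, λ=-128.86647227°, h=223.4994 m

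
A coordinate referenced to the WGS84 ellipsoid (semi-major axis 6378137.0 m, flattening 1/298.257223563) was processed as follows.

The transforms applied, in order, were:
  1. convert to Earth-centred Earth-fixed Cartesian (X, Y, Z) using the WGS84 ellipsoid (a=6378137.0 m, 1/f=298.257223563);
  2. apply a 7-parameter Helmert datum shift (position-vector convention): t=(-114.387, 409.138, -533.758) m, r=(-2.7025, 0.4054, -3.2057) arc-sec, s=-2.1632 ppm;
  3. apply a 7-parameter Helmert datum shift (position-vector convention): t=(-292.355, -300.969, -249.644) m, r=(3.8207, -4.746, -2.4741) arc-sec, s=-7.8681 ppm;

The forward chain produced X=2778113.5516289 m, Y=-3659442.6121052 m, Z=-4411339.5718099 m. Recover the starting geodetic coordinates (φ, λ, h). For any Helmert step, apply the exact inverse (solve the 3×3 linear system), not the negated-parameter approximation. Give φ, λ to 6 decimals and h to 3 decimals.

φ=-44.020456°, λ=-52.791876°, h=1313.430 m

start: X=2778113.5516, Y=-3659442.6121, Z=-4411339.5718 m
→ Helmert⁻¹: X=2778370.1625, Y=-3659218.8163, Z=-4411120.7825
→ Helmert⁻¹: X=2778556.1040, Y=-3659534.8988, Z=-4410639.0520
→ geod (Bowring, a=6378137.000): φ=-44.02045600°, λ=-52.79187600°, h=1313.4300 m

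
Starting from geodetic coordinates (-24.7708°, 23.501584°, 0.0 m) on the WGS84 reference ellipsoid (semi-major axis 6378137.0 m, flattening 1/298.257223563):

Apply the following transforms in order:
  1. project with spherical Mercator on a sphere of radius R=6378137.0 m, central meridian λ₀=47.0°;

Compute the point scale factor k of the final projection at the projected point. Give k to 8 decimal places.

start: φ=-24.770800°, λ=23.501584°, h=0.000 m
→ into merc (λ₀=47.0°): φ=-24.77080000°, λ−λ₀=-23.49841600°
scale k = 1.10133235

1.10133235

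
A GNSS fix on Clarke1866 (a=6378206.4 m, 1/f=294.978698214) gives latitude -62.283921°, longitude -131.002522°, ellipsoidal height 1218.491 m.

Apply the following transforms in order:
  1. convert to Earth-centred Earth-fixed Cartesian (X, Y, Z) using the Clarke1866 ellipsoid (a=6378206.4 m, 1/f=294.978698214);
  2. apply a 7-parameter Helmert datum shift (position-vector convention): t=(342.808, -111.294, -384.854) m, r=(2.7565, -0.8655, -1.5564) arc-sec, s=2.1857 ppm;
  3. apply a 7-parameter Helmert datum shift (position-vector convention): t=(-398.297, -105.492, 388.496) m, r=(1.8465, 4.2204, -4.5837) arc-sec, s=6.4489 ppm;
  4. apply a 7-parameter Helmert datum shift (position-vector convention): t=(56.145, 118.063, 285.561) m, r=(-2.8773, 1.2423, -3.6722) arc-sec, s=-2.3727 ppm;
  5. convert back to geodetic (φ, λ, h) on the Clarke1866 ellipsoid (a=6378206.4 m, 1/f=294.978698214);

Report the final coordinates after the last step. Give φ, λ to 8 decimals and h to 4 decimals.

start: φ=-62.283921°, λ=-131.002522°, h=1218.491 m
→ ECEF (a=6378206.400, f=1/294.978698214): X=-1951814.8223, Y=-2245106.5117, Z=-5624185.0440
→ Helmert 7p (PV): X=-1951469.6217, Y=-2245132.8239, Z=-5624620.3842
→ Helmert 7p (PV): X=-1952045.4826, Y=-2245159.0755, Z=-5624248.3301
→ Helmert 7p (PV): X=-1952058.5511, Y=-2245079.3881, Z=-5623906.3487
→ geod (Bowring, a=6378206.400): φ=-62.28165077°, λ=-131.00640713°, h=1036.6323 m

φ=-62.28165077°, λ=-131.00640713°, h=1036.6323 m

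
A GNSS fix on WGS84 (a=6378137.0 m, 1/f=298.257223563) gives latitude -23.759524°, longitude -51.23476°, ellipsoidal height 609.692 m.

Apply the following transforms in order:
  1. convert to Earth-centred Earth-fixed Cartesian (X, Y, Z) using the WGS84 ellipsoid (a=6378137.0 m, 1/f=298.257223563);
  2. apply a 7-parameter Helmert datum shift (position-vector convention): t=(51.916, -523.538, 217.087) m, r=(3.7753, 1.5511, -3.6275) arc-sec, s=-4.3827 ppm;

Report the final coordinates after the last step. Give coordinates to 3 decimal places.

start: φ=-23.759524°, λ=-51.234760°, h=609.692 m
→ ECEF (a=6378137.000, f=1/298.257223563): X=3657410.4308, Y=-4554556.6776, Z=-2554174.7812
→ Helmert 7p (PV): X=3657347.0114, Y=-4555077.8263, Z=-2554057.3659

X=3657347.011 m, Y=-4555077.826 m, Z=-2554057.366 m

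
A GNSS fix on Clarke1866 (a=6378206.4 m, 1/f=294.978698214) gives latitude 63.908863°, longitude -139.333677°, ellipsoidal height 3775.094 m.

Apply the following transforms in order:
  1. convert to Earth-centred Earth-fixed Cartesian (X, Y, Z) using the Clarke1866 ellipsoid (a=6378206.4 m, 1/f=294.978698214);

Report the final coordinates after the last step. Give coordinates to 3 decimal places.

start: φ=63.908863°, λ=-139.333677°, h=3775.094 m
→ ECEF (a=6378206.400, f=1/294.978698214): X=-2134836.6987, Y=-1834067.2020, Z=5708451.6452

X=-2134836.699 m, Y=-1834067.202 m, Z=5708451.645 m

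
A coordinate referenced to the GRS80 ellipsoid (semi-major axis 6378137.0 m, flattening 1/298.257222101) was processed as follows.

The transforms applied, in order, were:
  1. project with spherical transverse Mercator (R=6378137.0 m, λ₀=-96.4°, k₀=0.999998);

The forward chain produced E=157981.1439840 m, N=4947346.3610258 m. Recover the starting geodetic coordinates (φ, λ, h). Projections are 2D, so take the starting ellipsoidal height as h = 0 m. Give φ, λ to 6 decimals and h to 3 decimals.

start: E=157981.1440, N=4947346.3610 m
→ tm⁻¹: φ=44.42562700°, λ=-94.41281700°

φ=44.425627°, λ=-94.412817°, h=0.000 m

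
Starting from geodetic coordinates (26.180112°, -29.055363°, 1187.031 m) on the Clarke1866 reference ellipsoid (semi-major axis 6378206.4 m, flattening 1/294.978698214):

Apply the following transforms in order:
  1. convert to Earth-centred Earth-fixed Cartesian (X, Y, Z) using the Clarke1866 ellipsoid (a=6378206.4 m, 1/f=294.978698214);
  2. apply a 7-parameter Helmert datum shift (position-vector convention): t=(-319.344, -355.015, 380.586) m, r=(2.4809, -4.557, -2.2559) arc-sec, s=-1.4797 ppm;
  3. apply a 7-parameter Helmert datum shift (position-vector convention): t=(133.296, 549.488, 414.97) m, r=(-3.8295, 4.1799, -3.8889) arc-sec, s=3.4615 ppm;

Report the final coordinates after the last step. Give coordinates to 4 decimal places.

X=5007497.7091 m, Y=-2782118.6297 m, Z=2798176.8469 m

start: φ=26.180112°, λ=-29.055363°, h=1187.031 m
→ ECEF (a=6378206.400, f=1/294.978698214): X=5007761.8307, Y=-2782176.7080, Z=2797348.3834
→ Helmert 7p (PV): X=5007342.8467, Y=-2782616.0213, Z=2797802.0030
→ Helmert 7p (PV): X=5007497.7091, Y=-2782118.6297, Z=2798176.8469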